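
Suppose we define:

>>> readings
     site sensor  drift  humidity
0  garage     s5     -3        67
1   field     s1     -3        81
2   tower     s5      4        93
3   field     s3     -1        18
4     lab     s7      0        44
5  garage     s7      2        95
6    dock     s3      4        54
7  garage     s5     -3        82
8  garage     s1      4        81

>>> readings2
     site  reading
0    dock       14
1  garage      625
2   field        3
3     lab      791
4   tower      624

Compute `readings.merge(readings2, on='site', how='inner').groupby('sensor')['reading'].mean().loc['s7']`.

merge on 'site' (how='inner') → 9 rows:
     site sensor  drift  humidity  reading
0  garage     s5     -3        67      625
1   field     s1     -3        81        3
2   tower     s5      4        93      624
3   field     s3     -1        18        3
4     lab     s7      0        44      791
5  garage     s7      2        95      625
6    dock     s3      4        54       14
7  garage     s5     -3        82      625
8  garage     s1      4        81      625
group by sensor, mean of reading:
sensor
s1    314.000000
s3      8.500000
s5    624.666667
s7    708.000000
Name: reading, dtype: float64
Hence 708.0.

708.0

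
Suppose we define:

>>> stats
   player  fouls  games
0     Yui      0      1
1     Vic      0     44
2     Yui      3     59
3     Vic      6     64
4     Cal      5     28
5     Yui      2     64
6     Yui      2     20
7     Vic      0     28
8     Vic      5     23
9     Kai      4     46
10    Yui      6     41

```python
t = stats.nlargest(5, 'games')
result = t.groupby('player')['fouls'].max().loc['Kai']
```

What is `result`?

4

take 5 rows with largest games:
  player  fouls  games
3    Vic      6     64
5    Yui      2     64
2    Yui      3     59
9    Kai      4     46
1    Vic      0     44
group by player, max of fouls:
player
Kai    4
Vic    6
Yui    3
Name: fouls, dtype: int64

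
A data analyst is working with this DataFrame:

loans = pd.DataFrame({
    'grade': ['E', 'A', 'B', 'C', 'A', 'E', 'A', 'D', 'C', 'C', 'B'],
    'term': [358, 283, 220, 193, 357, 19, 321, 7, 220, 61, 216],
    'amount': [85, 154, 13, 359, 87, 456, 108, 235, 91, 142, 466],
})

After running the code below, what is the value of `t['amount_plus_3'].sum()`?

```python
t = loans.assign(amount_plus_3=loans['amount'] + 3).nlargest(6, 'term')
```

add column amount_plus_3 = loans['amount'] + 3:
   grade  term  amount  amount_plus_3
0      E   358      85             88
1      A   283     154            157
2      B   220      13             16
3      C   193     359            362
4      A   357      87             90
5      E    19     456            459
6      A   321     108            111
7      D     7     235            238
8      C   220      91             94
9      C    61     142            145
10     B   216     466            469
take 6 rows with largest term:
  grade  term  amount  amount_plus_3
0     E   358      85             88
4     A   357      87             90
6     A   321     108            111
1     A   283     154            157
2     B   220      13             16
8     C   220      91             94
Finally, sum of column 'amount_plus_3' = 556.

556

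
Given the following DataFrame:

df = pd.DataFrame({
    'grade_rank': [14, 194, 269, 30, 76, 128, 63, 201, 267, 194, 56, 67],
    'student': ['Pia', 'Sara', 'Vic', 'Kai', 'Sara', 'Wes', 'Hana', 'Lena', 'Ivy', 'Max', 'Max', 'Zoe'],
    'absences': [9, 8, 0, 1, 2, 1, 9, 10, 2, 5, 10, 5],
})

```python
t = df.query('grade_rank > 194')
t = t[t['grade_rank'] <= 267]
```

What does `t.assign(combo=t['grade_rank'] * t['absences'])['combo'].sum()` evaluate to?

2544

filter rows where grade_rank > 194:
   grade_rank student  absences
2         269     Vic         0
7         201    Lena        10
8         267     Ivy         2
filter rows where grade_rank <= 267:
   grade_rank student  absences
7         201    Lena        10
8         267     Ivy         2
add column combo = t['grade_rank'] * t['absences']:
   grade_rank student  absences  combo
7         201    Lena        10   2010
8         267     Ivy         2    534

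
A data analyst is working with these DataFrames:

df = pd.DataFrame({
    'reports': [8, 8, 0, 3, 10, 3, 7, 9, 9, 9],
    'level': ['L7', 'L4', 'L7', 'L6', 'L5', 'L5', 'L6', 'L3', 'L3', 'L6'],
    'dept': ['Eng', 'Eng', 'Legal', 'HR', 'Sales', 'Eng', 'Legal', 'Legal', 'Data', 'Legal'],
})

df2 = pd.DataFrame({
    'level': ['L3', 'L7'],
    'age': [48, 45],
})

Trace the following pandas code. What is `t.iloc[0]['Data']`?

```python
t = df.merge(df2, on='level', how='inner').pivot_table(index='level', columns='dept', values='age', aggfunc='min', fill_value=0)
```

merge on 'level' (how='inner') → 4 rows:
   reports level   dept  age
0        8    L7    Eng   45
1        0    L7  Legal   45
2        9    L3  Legal   48
3        9    L3   Data   48
pivot: rows=level, cols=dept, min(age):
dept   Data  Eng  Legal
level                  
L3       48    0     48
L7        0   45     45
value at position 0, column 'Data' → 48

48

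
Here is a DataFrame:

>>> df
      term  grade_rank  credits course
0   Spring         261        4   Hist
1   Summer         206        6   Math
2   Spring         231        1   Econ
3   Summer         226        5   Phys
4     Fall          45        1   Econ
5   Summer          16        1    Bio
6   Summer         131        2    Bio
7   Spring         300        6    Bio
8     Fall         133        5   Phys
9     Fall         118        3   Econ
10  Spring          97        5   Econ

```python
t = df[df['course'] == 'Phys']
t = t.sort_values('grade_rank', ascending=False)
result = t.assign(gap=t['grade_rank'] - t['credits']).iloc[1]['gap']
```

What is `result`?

128

filter rows where course == 'Phys':
     term  grade_rank  credits course
3  Summer         226        5   Phys
8    Fall         133        5   Phys
sort by grade_rank descending:
     term  grade_rank  credits course
3  Summer         226        5   Phys
8    Fall         133        5   Phys
add column gap = t['grade_rank'] - t['credits']:
     term  grade_rank  credits course  gap
3  Summer         226        5   Phys  221
8    Fall         133        5   Phys  128
Then the value at position 1, column 'gap': 128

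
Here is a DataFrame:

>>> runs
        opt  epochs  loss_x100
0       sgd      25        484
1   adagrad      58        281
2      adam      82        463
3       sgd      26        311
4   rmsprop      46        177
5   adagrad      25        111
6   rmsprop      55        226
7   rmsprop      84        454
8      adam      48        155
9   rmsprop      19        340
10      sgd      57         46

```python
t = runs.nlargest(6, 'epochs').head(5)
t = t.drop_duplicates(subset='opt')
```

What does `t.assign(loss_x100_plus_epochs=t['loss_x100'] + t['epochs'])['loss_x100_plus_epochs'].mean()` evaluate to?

take 6 rows with largest epochs:
        opt  epochs  loss_x100
7   rmsprop      84        454
2      adam      82        463
1   adagrad      58        281
10      sgd      57         46
6   rmsprop      55        226
8      adam      48        155
take first 5 rows:
        opt  epochs  loss_x100
7   rmsprop      84        454
2      adam      82        463
1   adagrad      58        281
10      sgd      57         46
6   rmsprop      55        226
drop duplicate opt (keep=first):
        opt  epochs  loss_x100
7   rmsprop      84        454
2      adam      82        463
1   adagrad      58        281
10      sgd      57         46
add column loss_x100_plus_epochs = t['loss_x100'] + t['epochs']:
        opt  epochs  loss_x100  loss_x100_plus_epochs
7   rmsprop      84        454                    538
2      adam      82        463                    545
1   adagrad      58        281                    339
10      sgd      57         46                    103

381.25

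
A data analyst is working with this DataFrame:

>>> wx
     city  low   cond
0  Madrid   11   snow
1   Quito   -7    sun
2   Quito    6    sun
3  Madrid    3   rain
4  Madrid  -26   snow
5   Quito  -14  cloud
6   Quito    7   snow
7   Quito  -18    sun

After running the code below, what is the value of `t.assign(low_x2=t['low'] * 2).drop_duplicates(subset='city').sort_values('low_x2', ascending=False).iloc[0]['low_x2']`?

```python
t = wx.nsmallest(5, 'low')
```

-36

take 5 rows with smallest low:
     city  low   cond
4  Madrid  -26   snow
7   Quito  -18    sun
5   Quito  -14  cloud
1   Quito   -7    sun
3  Madrid    3   rain
add column low_x2 = t['low'] * 2:
     city  low   cond  low_x2
4  Madrid  -26   snow     -52
7   Quito  -18    sun     -36
5   Quito  -14  cloud     -28
1   Quito   -7    sun     -14
3  Madrid    3   rain       6
drop duplicate city (keep=first):
     city  low  cond  low_x2
4  Madrid  -26  snow     -52
7   Quito  -18   sun     -36
sort by low_x2 descending:
     city  low  cond  low_x2
7   Quito  -18   sun     -36
4  Madrid  -26  snow     -52
value at position 0, column 'low_x2' → -36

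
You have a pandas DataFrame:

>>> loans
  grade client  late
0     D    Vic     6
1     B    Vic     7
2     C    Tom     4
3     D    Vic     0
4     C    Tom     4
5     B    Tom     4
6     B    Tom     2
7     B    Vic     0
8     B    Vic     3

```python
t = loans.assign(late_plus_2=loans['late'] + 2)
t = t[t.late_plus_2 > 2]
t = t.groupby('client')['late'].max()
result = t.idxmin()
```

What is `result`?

add column late_plus_2 = loans['late'] + 2:
  grade client  late  late_plus_2
0     D    Vic     6            8
1     B    Vic     7            9
2     C    Tom     4            6
3     D    Vic     0            2
4     C    Tom     4            6
5     B    Tom     4            6
6     B    Tom     2            4
7     B    Vic     0            2
8     B    Vic     3            5
filter rows where late_plus_2 > 2:
  grade client  late  late_plus_2
0     D    Vic     6            8
1     B    Vic     7            9
2     C    Tom     4            6
4     C    Tom     4            6
5     B    Tom     4            6
6     B    Tom     2            4
8     B    Vic     3            5
group by client, max of late:
client
Tom    4
Vic    7
Name: late, dtype: int64
The label with the smallest value is Tom.

Tom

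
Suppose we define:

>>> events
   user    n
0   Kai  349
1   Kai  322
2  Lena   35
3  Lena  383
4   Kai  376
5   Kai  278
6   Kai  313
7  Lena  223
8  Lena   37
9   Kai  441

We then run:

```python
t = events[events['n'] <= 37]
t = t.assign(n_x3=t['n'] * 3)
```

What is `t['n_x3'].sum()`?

216

filter rows where n <= 37:
   user   n
2  Lena  35
8  Lena  37
add column n_x3 = t['n'] * 3:
   user   n  n_x3
2  Lena  35   105
8  Lena  37   111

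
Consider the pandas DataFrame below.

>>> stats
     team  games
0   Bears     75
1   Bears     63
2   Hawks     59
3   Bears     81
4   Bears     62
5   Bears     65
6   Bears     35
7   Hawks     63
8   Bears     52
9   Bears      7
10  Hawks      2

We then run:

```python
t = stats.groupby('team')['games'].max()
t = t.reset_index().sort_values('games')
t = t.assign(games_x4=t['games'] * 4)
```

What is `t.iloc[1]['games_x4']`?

group by team, max of games:
team
Bears    81
Hawks    63
Name: games, dtype: int64
reset_index():
    team  games
0  Bears     81
1  Hawks     63
sort by games:
    team  games
1  Hawks     63
0  Bears     81
add column games_x4 = t['games'] * 4:
    team  games  games_x4
1  Hawks     63       252
0  Bears     81       324

324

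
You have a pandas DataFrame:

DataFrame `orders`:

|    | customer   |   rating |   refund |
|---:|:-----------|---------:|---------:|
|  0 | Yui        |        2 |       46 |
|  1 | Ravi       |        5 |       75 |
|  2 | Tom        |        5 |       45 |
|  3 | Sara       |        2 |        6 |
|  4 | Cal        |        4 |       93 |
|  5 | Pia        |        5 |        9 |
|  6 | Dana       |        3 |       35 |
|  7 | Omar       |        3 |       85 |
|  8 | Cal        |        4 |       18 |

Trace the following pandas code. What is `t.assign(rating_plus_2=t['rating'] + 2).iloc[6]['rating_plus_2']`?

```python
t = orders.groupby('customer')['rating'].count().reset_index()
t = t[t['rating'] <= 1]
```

3

group by customer, count of rating:
customer
Cal     2
Dana    1
Omar    1
Pia     1
Ravi    1
Sara    1
Tom     1
Yui     1
Name: rating, dtype: int64
reset_index():
  customer  rating
0      Cal       2
1     Dana       1
2     Omar       1
3      Pia       1
4     Ravi       1
5     Sara       1
6      Tom       1
7      Yui       1
filter rows where rating <= 1:
  customer  rating
1     Dana       1
2     Omar       1
3      Pia       1
4     Ravi       1
5     Sara       1
6      Tom       1
7      Yui       1
add column rating_plus_2 = t['rating'] + 2:
  customer  rating  rating_plus_2
1     Dana       1              3
2     Omar       1              3
3      Pia       1              3
4     Ravi       1              3
5     Sara       1              3
6      Tom       1              3
7      Yui       1              3
Taking the value at position 6, column 'rating_plus_2' gives 3.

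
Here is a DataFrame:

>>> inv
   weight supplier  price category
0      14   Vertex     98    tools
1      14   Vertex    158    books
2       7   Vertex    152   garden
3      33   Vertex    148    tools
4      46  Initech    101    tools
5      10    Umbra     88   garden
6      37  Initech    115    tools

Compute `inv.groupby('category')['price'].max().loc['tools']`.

group by category, max of price:
category
books     158
garden    152
tools     148
Name: price, dtype: int64
Hence 148.

148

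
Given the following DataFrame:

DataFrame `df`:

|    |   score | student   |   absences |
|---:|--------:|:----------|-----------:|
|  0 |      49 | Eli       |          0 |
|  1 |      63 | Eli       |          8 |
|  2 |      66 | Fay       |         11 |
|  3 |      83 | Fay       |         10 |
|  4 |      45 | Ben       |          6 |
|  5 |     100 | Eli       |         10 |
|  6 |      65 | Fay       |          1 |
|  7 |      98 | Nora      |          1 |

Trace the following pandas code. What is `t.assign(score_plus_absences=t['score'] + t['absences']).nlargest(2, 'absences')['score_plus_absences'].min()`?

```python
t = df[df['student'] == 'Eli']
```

71

filter rows where student == 'Eli':
   score student  absences
0     49     Eli         0
1     63     Eli         8
5    100     Eli        10
add column score_plus_absences = t['score'] + t['absences']:
   score student  absences  score_plus_absences
0     49     Eli         0                   49
1     63     Eli         8                   71
5    100     Eli        10                  110
take 2 rows with largest absences:
   score student  absences  score_plus_absences
5    100     Eli        10                  110
1     63     Eli         8                   71
Finally, min of column 'score_plus_absences' = 71.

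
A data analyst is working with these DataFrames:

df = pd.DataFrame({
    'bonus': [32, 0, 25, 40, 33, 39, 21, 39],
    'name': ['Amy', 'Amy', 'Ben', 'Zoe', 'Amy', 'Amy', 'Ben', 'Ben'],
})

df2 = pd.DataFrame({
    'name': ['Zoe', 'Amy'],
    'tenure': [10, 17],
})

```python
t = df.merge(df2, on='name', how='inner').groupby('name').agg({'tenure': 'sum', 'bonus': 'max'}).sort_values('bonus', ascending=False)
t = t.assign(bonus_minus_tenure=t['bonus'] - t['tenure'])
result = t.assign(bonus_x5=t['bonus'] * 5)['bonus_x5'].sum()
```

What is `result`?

merge on 'name' (how='inner') → 5 rows:
   bonus name  tenure
0     32  Amy      17
1      0  Amy      17
2     40  Zoe      10
3     33  Amy      17
4     39  Amy      17
group by name: sum(tenure), max(bonus):
      tenure  bonus
name               
Amy       68     39
Zoe       10     40
sort by bonus descending:
      tenure  bonus
name               
Zoe       10     40
Amy       68     39
add column bonus_minus_tenure = t['bonus'] - t['tenure']:
      tenure  bonus  bonus_minus_tenure
name                                   
Zoe       10     40                  30
Amy       68     39                 -29
add column bonus_x5 = t['bonus'] * 5:
      tenure  bonus  bonus_minus_tenure  bonus_x5
name                                             
Zoe       10     40                  30       200
Amy       68     39                 -29       195
So sum() = 395.

395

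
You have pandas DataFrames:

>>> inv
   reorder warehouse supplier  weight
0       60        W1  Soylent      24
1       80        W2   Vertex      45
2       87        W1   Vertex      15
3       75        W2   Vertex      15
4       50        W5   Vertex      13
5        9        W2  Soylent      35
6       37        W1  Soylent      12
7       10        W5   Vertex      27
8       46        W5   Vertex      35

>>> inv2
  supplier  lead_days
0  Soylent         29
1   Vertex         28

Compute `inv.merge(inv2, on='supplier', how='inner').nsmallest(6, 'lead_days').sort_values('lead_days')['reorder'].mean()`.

58.0

merge on 'supplier' (how='inner') → 9 rows:
   reorder warehouse supplier  weight  lead_days
0       60        W1  Soylent      24         29
1       80        W2   Vertex      45         28
2       87        W1   Vertex      15         28
3       75        W2   Vertex      15         28
4       50        W5   Vertex      13         28
5        9        W2  Soylent      35         29
6       37        W1  Soylent      12         29
7       10        W5   Vertex      27         28
8       46        W5   Vertex      35         28
take 6 rows with smallest lead_days:
   reorder warehouse supplier  weight  lead_days
1       80        W2   Vertex      45         28
2       87        W1   Vertex      15         28
3       75        W2   Vertex      15         28
4       50        W5   Vertex      13         28
7       10        W5   Vertex      27         28
8       46        W5   Vertex      35         28
sort by lead_days:
   reorder warehouse supplier  weight  lead_days
1       80        W2   Vertex      45         28
2       87        W1   Vertex      15         28
3       75        W2   Vertex      15         28
4       50        W5   Vertex      13         28
7       10        W5   Vertex      27         28
8       46        W5   Vertex      35         28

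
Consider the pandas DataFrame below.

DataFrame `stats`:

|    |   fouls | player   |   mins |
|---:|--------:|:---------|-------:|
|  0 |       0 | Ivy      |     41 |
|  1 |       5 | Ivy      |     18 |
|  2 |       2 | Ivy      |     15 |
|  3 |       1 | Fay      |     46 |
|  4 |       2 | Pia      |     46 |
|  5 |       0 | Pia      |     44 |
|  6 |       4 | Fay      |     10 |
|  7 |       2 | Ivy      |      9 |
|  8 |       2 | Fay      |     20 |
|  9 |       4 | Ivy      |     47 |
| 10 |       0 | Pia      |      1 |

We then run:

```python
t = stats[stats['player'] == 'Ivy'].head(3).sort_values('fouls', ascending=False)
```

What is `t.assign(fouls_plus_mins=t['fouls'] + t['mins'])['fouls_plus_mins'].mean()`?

filter rows where player == 'Ivy':
   fouls player  mins
0      0    Ivy    41
1      5    Ivy    18
2      2    Ivy    15
7      2    Ivy     9
9      4    Ivy    47
take first 3 rows:
   fouls player  mins
0      0    Ivy    41
1      5    Ivy    18
2      2    Ivy    15
sort by fouls descending:
   fouls player  mins
1      5    Ivy    18
2      2    Ivy    15
0      0    Ivy    41
add column fouls_plus_mins = t['fouls'] + t['mins']:
   fouls player  mins  fouls_plus_mins
1      5    Ivy    18               23
2      2    Ivy    15               17
0      0    Ivy    41               41
Reading off the mean of column 'fouls_plus_mins', we get 27.0.

27.0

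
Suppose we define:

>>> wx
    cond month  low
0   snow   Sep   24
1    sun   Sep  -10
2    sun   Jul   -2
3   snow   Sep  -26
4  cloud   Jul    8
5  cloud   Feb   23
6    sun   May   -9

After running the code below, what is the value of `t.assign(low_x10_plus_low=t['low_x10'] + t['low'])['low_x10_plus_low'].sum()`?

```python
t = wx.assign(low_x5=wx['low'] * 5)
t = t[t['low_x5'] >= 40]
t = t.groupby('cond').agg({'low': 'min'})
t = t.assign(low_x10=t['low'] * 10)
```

add column low_x5 = wx['low'] * 5:
    cond month  low  low_x5
0   snow   Sep   24     120
1    sun   Sep  -10     -50
2    sun   Jul   -2     -10
3   snow   Sep  -26    -130
4  cloud   Jul    8      40
5  cloud   Feb   23     115
6    sun   May   -9     -45
filter rows where low_x5 >= 40:
    cond month  low  low_x5
0   snow   Sep   24     120
4  cloud   Jul    8      40
5  cloud   Feb   23     115
group by cond, min of low:
       low
cond      
cloud    8
snow    24
add column low_x10 = t['low'] * 10:
       low  low_x10
cond               
cloud    8       80
snow    24      240
add column low_x10_plus_low = t['low_x10'] + t['low']:
       low  low_x10  low_x10_plus_low
cond                                 
cloud    8       80                88
snow    24      240               264

352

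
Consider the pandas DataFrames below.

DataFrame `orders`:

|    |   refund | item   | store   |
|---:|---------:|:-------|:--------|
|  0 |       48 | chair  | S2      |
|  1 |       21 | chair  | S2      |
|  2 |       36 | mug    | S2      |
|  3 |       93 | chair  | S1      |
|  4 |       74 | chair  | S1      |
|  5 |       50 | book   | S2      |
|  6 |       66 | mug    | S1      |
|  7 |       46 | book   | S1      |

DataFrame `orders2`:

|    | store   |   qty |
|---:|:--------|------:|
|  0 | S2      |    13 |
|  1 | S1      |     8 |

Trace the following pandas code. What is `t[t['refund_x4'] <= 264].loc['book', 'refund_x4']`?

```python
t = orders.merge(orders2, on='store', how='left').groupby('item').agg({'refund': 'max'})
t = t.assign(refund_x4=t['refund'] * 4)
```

200

merge on 'store' (how='left') → 8 rows:
   refund   item store  qty
0      48  chair    S2   13
1      21  chair    S2   13
2      36    mug    S2   13
3      93  chair    S1    8
4      74  chair    S1    8
5      50   book    S2   13
6      66    mug    S1    8
7      46   book    S1    8
group by item, max of refund:
       refund
item         
book       50
chair      93
mug        66
add column refund_x4 = t['refund'] * 4:
       refund  refund_x4
item                    
book       50        200
chair      93        372
mug        66        264
filter rows where refund_x4 <= 264:
      refund  refund_x4
item                   
book      50        200
mug       66        264
value at row 'book', column 'refund_x4' → 200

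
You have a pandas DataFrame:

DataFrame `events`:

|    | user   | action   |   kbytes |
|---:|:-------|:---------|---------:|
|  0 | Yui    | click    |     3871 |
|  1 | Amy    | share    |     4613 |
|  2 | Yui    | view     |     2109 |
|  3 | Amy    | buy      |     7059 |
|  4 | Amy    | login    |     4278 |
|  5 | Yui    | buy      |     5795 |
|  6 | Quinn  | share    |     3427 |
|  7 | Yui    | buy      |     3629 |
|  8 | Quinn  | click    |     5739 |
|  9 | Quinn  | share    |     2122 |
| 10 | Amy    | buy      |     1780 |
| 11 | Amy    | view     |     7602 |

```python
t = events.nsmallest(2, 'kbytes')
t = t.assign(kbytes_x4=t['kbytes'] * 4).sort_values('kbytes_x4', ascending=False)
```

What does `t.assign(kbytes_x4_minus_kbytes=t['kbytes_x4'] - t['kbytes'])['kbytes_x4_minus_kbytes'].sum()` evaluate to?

take 2 rows with smallest kbytes:
   user action  kbytes
10  Amy    buy    1780
2   Yui   view    2109
add column kbytes_x4 = t['kbytes'] * 4:
   user action  kbytes  kbytes_x4
10  Amy    buy    1780       7120
2   Yui   view    2109       8436
sort by kbytes_x4 descending:
   user action  kbytes  kbytes_x4
2   Yui   view    2109       8436
10  Amy    buy    1780       7120
add column kbytes_x4_minus_kbytes = t['kbytes_x4'] - t['kbytes']:
   user action  kbytes  kbytes_x4  kbytes_x4_minus_kbytes
2   Yui   view    2109       8436                    6327
10  Amy    buy    1780       7120                    5340
So sum() = 11667.

11667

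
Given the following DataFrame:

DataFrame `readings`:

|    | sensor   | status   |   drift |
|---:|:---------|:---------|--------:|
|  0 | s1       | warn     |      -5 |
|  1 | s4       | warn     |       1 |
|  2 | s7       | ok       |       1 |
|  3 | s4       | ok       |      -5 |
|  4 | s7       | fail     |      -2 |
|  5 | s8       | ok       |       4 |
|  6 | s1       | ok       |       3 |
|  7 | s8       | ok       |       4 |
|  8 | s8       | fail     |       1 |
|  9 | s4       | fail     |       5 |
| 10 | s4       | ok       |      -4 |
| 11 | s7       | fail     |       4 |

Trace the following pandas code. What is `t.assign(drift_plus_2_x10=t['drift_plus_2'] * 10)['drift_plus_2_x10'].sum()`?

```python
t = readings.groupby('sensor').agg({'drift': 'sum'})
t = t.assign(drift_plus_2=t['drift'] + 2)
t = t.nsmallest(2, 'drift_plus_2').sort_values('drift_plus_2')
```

group by sensor, sum of drift:
        drift
sensor       
s1         -2
s4         -3
s7          3
s8          9
add column drift_plus_2 = t['drift'] + 2:
        drift  drift_plus_2
sensor                     
s1         -2             0
s4         -3            -1
s7          3             5
s8          9            11
take 2 rows with smallest drift_plus_2:
        drift  drift_plus_2
sensor                     
s4         -3            -1
s1         -2             0
sort by drift_plus_2:
        drift  drift_plus_2
sensor                     
s4         -3            -1
s1         -2             0
add column drift_plus_2_x10 = t['drift_plus_2'] * 10:
        drift  drift_plus_2  drift_plus_2_x10
sensor                                       
s4         -3            -1               -10
s1         -2             0                 0
The sum of column 'drift_plus_2_x10' is -10.

-10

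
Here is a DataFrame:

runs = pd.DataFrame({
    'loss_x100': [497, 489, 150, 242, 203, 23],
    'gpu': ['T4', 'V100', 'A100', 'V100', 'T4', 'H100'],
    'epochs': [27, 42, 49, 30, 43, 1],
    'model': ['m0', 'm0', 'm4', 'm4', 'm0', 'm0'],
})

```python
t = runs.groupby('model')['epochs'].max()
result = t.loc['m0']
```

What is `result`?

43

group by model, max of epochs:
model
m0    43
m4    49
Name: epochs, dtype: int64
Then the value at index 'm0': 43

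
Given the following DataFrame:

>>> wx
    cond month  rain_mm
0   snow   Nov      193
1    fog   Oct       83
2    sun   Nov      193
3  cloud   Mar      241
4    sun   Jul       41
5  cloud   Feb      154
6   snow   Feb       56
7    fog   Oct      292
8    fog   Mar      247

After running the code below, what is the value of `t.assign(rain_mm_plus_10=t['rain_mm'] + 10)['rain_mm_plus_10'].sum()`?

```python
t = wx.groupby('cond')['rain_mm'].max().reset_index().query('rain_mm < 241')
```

406

group by cond, max of rain_mm:
cond
cloud    241
fog      292
snow     193
sun      193
Name: rain_mm, dtype: int64
reset_index():
    cond  rain_mm
0  cloud      241
1    fog      292
2   snow      193
3    sun      193
filter rows where rain_mm < 241:
   cond  rain_mm
2  snow      193
3   sun      193
add column rain_mm_plus_10 = t['rain_mm'] + 10:
   cond  rain_mm  rain_mm_plus_10
2  snow      193              203
3   sun      193              203
So sum() = 406.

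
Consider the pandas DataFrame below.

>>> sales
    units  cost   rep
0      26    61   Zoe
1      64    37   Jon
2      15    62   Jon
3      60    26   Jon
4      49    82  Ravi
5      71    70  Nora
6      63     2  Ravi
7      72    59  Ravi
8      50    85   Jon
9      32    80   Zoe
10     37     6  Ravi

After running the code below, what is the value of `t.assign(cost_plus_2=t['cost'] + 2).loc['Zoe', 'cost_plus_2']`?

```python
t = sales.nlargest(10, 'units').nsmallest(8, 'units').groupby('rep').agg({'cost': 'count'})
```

take 10 rows with largest units:
    units  cost   rep
7      72    59  Ravi
5      71    70  Nora
1      64    37   Jon
6      63     2  Ravi
3      60    26   Jon
8      50    85   Jon
4      49    82  Ravi
10     37     6  Ravi
9      32    80   Zoe
0      26    61   Zoe
take 8 rows with smallest units:
    units  cost   rep
0      26    61   Zoe
9      32    80   Zoe
10     37     6  Ravi
4      49    82  Ravi
8      50    85   Jon
3      60    26   Jon
6      63     2  Ravi
1      64    37   Jon
group by rep, count of cost:
      cost
rep       
Jon      3
Ravi     3
Zoe      2
add column cost_plus_2 = t['cost'] + 2:
      cost  cost_plus_2
rep                    
Jon      3            5
Ravi     3            5
Zoe      2            4
Finally, value at row 'Zoe', column 'cost_plus_2' = 4.

4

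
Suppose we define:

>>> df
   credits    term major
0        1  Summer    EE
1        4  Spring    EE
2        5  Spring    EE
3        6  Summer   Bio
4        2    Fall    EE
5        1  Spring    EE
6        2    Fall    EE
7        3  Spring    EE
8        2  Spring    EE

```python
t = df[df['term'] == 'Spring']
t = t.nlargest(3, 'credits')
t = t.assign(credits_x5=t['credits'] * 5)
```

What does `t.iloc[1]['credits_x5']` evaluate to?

20

filter rows where term == 'Spring':
   credits    term major
1        4  Spring    EE
2        5  Spring    EE
5        1  Spring    EE
7        3  Spring    EE
8        2  Spring    EE
take 3 rows with largest credits:
   credits    term major
2        5  Spring    EE
1        4  Spring    EE
7        3  Spring    EE
add column credits_x5 = t['credits'] * 5:
   credits    term major  credits_x5
2        5  Spring    EE          25
1        4  Spring    EE          20
7        3  Spring    EE          15
Hence 20.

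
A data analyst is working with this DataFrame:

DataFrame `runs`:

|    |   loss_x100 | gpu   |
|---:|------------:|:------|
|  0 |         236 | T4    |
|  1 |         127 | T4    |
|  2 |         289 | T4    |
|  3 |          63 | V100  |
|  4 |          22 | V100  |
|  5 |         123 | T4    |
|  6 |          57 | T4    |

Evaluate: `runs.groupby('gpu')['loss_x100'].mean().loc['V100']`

42.5

group by gpu, mean of loss_x100:
gpu
T4      166.4
V100     42.5
Name: loss_x100, dtype: float64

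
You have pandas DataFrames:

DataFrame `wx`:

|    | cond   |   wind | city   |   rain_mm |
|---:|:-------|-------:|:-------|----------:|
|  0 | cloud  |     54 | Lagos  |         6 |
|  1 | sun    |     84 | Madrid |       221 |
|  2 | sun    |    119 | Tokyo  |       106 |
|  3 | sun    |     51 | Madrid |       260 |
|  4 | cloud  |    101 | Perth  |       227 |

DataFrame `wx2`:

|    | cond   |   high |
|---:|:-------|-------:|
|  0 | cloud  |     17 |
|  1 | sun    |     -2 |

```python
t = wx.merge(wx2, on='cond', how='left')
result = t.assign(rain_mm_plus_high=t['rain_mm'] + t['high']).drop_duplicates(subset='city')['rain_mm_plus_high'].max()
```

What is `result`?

244

merge on 'cond' (how='left') → 5 rows:
    cond  wind    city  rain_mm  high
0  cloud    54   Lagos        6    17
1    sun    84  Madrid      221    -2
2    sun   119   Tokyo      106    -2
3    sun    51  Madrid      260    -2
4  cloud   101   Perth      227    17
add column rain_mm_plus_high = t['rain_mm'] + t['high']:
    cond  wind    city  rain_mm  high  rain_mm_plus_high
0  cloud    54   Lagos        6    17                 23
1    sun    84  Madrid      221    -2                219
2    sun   119   Tokyo      106    -2                104
3    sun    51  Madrid      260    -2                258
4  cloud   101   Perth      227    17                244
drop duplicate city (keep=first):
    cond  wind    city  rain_mm  high  rain_mm_plus_high
0  cloud    54   Lagos        6    17                 23
1    sun    84  Madrid      221    -2                219
2    sun   119   Tokyo      106    -2                104
4  cloud   101   Perth      227    17                244
Reading off the max of column 'rain_mm_plus_high', we get 244.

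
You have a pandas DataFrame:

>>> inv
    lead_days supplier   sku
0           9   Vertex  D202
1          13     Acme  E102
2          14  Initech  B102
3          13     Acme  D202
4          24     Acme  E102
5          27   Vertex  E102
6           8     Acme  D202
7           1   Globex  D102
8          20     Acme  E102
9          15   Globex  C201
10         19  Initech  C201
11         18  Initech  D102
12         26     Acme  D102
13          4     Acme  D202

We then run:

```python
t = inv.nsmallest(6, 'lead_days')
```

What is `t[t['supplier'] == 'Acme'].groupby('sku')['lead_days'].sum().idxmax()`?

take 6 rows with smallest lead_days:
    lead_days supplier   sku
7           1   Globex  D102
13          4     Acme  D202
6           8     Acme  D202
0           9   Vertex  D202
1          13     Acme  E102
3          13     Acme  D202
filter rows where supplier == 'Acme':
    lead_days supplier   sku
13          4     Acme  D202
6           8     Acme  D202
1          13     Acme  E102
3          13     Acme  D202
group by sku, sum of lead_days:
sku
D202    25
E102    13
Name: lead_days, dtype: int64

D202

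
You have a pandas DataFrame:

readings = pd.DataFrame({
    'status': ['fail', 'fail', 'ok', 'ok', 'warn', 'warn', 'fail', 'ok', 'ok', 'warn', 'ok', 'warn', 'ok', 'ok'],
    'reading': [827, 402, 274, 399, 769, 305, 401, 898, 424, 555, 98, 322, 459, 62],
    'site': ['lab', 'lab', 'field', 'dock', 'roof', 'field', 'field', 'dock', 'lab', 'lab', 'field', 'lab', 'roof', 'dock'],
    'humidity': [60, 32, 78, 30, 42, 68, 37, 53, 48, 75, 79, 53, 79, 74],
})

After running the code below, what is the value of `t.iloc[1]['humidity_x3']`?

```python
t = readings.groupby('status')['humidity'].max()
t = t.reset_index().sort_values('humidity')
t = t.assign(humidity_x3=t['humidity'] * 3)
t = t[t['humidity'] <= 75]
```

group by status, max of humidity:
status
fail    60
ok      79
warn    75
Name: humidity, dtype: int64
reset_index():
  status  humidity
0   fail        60
1     ok        79
2   warn        75
sort by humidity:
  status  humidity
0   fail        60
2   warn        75
1     ok        79
add column humidity_x3 = t['humidity'] * 3:
  status  humidity  humidity_x3
0   fail        60          180
2   warn        75          225
1     ok        79          237
filter rows where humidity <= 75:
  status  humidity  humidity_x3
0   fail        60          180
2   warn        75          225

225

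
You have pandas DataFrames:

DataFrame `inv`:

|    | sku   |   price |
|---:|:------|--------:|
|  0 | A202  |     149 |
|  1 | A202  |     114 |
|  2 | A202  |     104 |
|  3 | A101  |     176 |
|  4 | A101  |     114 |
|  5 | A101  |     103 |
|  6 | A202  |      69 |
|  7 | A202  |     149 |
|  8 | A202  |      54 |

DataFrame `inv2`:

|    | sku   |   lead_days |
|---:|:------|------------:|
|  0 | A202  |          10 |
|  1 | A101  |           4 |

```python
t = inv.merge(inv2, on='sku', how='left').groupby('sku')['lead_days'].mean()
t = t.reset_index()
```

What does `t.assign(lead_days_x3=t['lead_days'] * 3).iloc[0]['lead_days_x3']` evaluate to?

12.0

merge on 'sku' (how='left') → 9 rows:
    sku  price  lead_days
0  A202    149         10
1  A202    114         10
2  A202    104         10
3  A101    176          4
4  A101    114          4
5  A101    103          4
6  A202     69         10
7  A202    149         10
8  A202     54         10
group by sku, mean of lead_days:
sku
A101     4.0
A202    10.0
Name: lead_days, dtype: float64
reset_index():
    sku  lead_days
0  A101        4.0
1  A202       10.0
add column lead_days_x3 = t['lead_days'] * 3:
    sku  lead_days  lead_days_x3
0  A101        4.0          12.0
1  A202       10.0          30.0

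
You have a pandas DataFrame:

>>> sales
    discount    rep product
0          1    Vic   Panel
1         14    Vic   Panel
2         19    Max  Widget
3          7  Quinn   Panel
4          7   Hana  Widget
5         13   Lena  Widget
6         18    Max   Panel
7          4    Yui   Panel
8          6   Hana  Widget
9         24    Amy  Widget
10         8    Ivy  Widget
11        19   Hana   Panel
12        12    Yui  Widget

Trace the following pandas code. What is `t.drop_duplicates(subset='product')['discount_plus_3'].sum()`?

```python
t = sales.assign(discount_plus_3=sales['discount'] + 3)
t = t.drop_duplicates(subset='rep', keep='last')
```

33

add column discount_plus_3 = sales['discount'] + 3:
    discount    rep product  discount_plus_3
0          1    Vic   Panel                4
1         14    Vic   Panel               17
2         19    Max  Widget               22
3          7  Quinn   Panel               10
4          7   Hana  Widget               10
5         13   Lena  Widget               16
6         18    Max   Panel               21
7          4    Yui   Panel                7
8          6   Hana  Widget                9
9         24    Amy  Widget               27
10         8    Ivy  Widget               11
11        19   Hana   Panel               22
12        12    Yui  Widget               15
drop duplicate rep (keep=last):
    discount    rep product  discount_plus_3
1         14    Vic   Panel               17
3          7  Quinn   Panel               10
5         13   Lena  Widget               16
6         18    Max   Panel               21
9         24    Amy  Widget               27
10         8    Ivy  Widget               11
11        19   Hana   Panel               22
12        12    Yui  Widget               15
drop duplicate product (keep=first):
   discount   rep product  discount_plus_3
1        14   Vic   Panel               17
5        13  Lena  Widget               16
sum of column 'discount_plus_3' → 33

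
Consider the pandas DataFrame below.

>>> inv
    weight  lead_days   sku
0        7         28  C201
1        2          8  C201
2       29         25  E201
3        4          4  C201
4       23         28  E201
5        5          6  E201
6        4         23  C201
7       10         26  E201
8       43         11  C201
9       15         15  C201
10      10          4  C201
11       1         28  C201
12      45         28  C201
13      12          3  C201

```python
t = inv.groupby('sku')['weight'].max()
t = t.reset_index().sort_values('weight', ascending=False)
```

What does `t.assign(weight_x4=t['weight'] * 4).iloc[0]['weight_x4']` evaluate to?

group by sku, max of weight:
sku
C201    45
E201    29
Name: weight, dtype: int64
reset_index():
    sku  weight
0  C201      45
1  E201      29
sort by weight descending:
    sku  weight
0  C201      45
1  E201      29
add column weight_x4 = t['weight'] * 4:
    sku  weight  weight_x4
0  C201      45        180
1  E201      29        116
value at position 0, column 'weight_x4' → 180

180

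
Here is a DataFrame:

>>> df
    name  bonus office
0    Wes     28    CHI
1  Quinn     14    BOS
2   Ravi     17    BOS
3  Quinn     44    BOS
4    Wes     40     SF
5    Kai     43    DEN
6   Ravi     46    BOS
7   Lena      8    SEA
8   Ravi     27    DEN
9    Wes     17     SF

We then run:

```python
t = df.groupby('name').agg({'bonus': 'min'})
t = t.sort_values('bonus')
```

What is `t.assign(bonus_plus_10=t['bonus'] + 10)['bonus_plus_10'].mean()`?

29.8

group by name, min of bonus:
       bonus
name        
Kai       43
Lena       8
Quinn     14
Ravi      17
Wes       17
sort by bonus:
       bonus
name        
Lena       8
Quinn     14
Ravi      17
Wes       17
Kai       43
add column bonus_plus_10 = t['bonus'] + 10:
       bonus  bonus_plus_10
name                       
Lena       8             18
Quinn     14             24
Ravi      17             27
Wes       17             27
Kai       43             53
The mean of column 'bonus_plus_10' is 29.8.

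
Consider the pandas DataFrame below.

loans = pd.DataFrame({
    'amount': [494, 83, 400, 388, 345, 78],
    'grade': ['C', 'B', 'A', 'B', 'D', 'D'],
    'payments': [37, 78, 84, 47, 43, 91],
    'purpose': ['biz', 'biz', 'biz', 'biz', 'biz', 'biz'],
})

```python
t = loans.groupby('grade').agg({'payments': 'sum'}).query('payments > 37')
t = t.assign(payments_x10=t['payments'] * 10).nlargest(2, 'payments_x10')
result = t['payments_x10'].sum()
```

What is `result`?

2590

group by grade, sum of payments:
       payments
grade          
A            84
B           125
C            37
D           134
filter rows where payments > 37:
       payments
grade          
A            84
B           125
D           134
add column payments_x10 = t['payments'] * 10:
       payments  payments_x10
grade                        
A            84           840
B           125          1250
D           134          1340
take 2 rows with largest payments_x10:
       payments  payments_x10
grade                        
D           134          1340
B           125          1250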